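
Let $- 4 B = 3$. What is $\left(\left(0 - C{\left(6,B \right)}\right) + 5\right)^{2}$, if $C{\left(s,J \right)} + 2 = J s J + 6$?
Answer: $\frac{361}{64} \approx 5.6406$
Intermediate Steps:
$B = - \frac{3}{4}$ ($B = \left(- \frac{1}{4}\right) 3 = - \frac{3}{4} \approx -0.75$)
$C{\left(s,J \right)} = 4 + s J^{2}$ ($C{\left(s,J \right)} = -2 + \left(J s J + 6\right) = -2 + \left(s J^{2} + 6\right) = -2 + \left(6 + s J^{2}\right) = 4 + s J^{2}$)
$\left(\left(0 - C{\left(6,B \right)}\right) + 5\right)^{2} = \left(\left(0 - \left(4 + 6 \left(- \frac{3}{4}\right)^{2}\right)\right) + 5\right)^{2} = \left(\left(0 - \left(4 + 6 \cdot \frac{9}{16}\right)\right) + 5\right)^{2} = \left(\left(0 - \left(4 + \frac{27}{8}\right)\right) + 5\right)^{2} = \left(\left(0 - \frac{59}{8}\right) + 5\right)^{2} = \left(- \frac{59}{8} + 5\right)^{2} = \left(- \frac{19}{8}\right)^{2} = \frac{361}{64}$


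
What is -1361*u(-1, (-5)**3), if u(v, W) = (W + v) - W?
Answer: 1361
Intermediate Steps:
u(v, W) = v
-1361*u(-1, (-5)**3) = -1361*(-1) = 1361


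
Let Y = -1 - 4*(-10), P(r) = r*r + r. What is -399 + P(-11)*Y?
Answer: 3891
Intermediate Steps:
P(r) = r + r**2 (P(r) = r**2 + r = r + r**2)
Y = 39 (Y = -1 + 40 = 39)
-399 + P(-11)*Y = -399 - 11*(1 - 11)*39 = -399 - 11*(-10)*39 = -399 + 110*39 = -399 + 4290 = 3891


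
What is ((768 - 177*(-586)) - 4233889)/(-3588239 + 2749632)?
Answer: 4129399/838607 ≈ 4.9241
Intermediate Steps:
((768 - 177*(-586)) - 4233889)/(-3588239 + 2749632) = ((768 + 103722) - 4233889)/(-838607) = (104490 - 4233889)*(-1/838607) = -4129399*(-1/838607) = 4129399/838607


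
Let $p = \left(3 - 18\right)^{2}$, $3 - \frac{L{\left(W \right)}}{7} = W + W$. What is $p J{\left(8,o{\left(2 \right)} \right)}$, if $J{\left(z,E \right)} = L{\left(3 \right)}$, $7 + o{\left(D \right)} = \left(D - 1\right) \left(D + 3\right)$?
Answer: $-4725$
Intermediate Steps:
$o{\left(D \right)} = -7 + \left(-1 + D\right) \left(3 + D\right)$ ($o{\left(D \right)} = -7 + \left(D - 1\right) \left(D + 3\right) = -7 + \left(-1 + D\right) \left(3 + D\right)$)
$L{\left(W \right)} = 21 - 14 W$ ($L{\left(W \right)} = 21 - 7 \left(W + W\right) = 21 - 7 \cdot 2 W = 21 - 14 W$)
$J{\left(z,E \right)} = -21$ ($J{\left(z,E \right)} = 21 - 42 = -21$)
$p = 225$ ($p = \left(3 - 18\right)^{2} = \left(-15\right)^{2} = 225$)
$p J{\left(8,o{\left(2 \right)} \right)} = 225 \left(-21\right) = -4725$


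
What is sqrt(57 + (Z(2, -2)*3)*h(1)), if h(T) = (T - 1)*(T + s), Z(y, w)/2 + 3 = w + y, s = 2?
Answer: sqrt(57) ≈ 7.5498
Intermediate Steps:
Z(y, w) = -6 + 2*w + 2*y (Z(y, w) = -6 + 2*(w + y) = -6 + (2*w + 2*y) = -6 + 2*w + 2*y)
h(T) = (-1 + T)*(2 + T) (h(T) = (T - 1)*(T + 2) = (-1 + T)*(2 + T))
sqrt(57 + (Z(2, -2)*3)*h(1)) = sqrt(57 + ((-6 + 2*(-2) + 2*2)*3)*(-2 + 1 + 1**2)) = sqrt(57 + ((-6 - 4 + 4)*3)*(-2 + 1 + 1)) = sqrt(57 - 6*3*0) = sqrt(57 - 18*0) = sqrt(57 + 0) = sqrt(57)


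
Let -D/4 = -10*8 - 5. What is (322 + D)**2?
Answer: 438244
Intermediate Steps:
D = 340 (D = -4*(-10*8 - 5) = -4*(-80 - 5) = -4*(-85) = 340)
(322 + D)**2 = (322 + 340)**2 = 662**2 = 438244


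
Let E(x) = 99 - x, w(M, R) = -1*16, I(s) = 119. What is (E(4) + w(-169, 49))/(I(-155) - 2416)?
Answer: -79/2297 ≈ -0.034393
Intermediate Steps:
w(M, R) = -16
(E(4) + w(-169, 49))/(I(-155) - 2416) = ((99 - 1*4) - 16)/(119 - 2416) = ((99 - 4) - 16)/(-2297) = (95 - 16)*(-1/2297) = 79*(-1/2297) = -79/2297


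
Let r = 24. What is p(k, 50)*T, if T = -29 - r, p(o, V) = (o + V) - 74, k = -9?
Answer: 1749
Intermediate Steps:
p(o, V) = -74 + V + o (p(o, V) = (V + o) - 74 = -74 + V + o)
T = -53 (T = -29 - 1*24 = -29 - 24 = -53)
p(k, 50)*T = (-74 + 50 - 9)*(-53) = -33*(-53) = 1749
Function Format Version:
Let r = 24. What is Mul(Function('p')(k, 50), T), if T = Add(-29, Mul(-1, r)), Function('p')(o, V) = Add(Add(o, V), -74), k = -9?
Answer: 1749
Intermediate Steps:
Function('p')(o, V) = Add(-74, V, o) (Function('p')(o, V) = Add(Add(V, o), -74) = Add(-74, V, o))
T = -53 (T = Add(-29, Mul(-1, 24)) = Add(-29, -24) = -53)
Mul(Function('p')(k, 50), T) = Mul(Add(-74, 50, -9), -53) = Mul(-33, -53) = 1749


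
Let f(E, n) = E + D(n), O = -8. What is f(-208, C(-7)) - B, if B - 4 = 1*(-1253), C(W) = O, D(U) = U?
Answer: 1033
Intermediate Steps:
C(W) = -8
B = -1249 (B = 4 + 1*(-1253) = 4 - 1253 = -1249)
f(E, n) = E + n
f(-208, C(-7)) - B = (-208 - 8) - 1*(-1249) = -216 + 1249 = 1033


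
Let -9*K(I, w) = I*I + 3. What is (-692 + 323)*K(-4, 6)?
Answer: 779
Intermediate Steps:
K(I, w) = -⅓ - I²/9 (K(I, w) = -(I*I + 3)/9 = -(I² + 3)/9 = -(3 + I²)/9 = -⅓ - I²/9)
(-692 + 323)*K(-4, 6) = (-692 + 323)*(-⅓ - ⅑*(-4)²) = -369*(-⅓ - ⅑*16) = -369*(-⅓ - 16/9) = -369*(-19/9) = 779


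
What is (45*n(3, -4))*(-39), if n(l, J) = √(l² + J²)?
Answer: -8775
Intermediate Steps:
n(l, J) = √(J² + l²)
(45*n(3, -4))*(-39) = (45*√((-4)² + 3²))*(-39) = (45*√(16 + 9))*(-39) = (45*√25)*(-39) = (45*5)*(-39) = 225*(-39) = -8775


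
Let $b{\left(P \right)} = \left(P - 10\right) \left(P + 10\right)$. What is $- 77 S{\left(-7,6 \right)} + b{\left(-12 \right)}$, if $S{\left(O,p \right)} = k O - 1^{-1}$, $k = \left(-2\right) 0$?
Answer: $121$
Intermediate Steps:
$k = 0$
$b{\left(P \right)} = \left(-10 + P\right) \left(10 + P\right)$
$S{\left(O,p \right)} = -1$ ($S{\left(O,p \right)} = 0 O - 1^{-1} = 0 - 1 = -1$)
$- 77 S{\left(-7,6 \right)} + b{\left(-12 \right)} = \left(-77\right) \left(-1\right) - \left(100 - \left(-12\right)^{2}\right) = 77 + \left(-100 + 144\right) = 77 + 44 = 121$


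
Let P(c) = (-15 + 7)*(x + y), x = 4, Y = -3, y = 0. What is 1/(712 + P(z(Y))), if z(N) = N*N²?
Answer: 1/680 ≈ 0.0014706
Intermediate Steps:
z(N) = N³
P(c) = -32 (P(c) = (-15 + 7)*(4 + 0) = -8*4 = -32)
1/(712 + P(z(Y))) = 1/(712 - 32) = 1/680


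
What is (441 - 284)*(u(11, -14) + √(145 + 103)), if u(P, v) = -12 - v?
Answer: 314 + 314*√62 ≈ 2786.4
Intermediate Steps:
(441 - 284)*(u(11, -14) + √(145 + 103)) = (441 - 284)*((-12 - 1*(-14)) + √(145 + 103)) = 157*((-12 + 14) + √248) = 157*(2 + 2*√62) = 314 + 314*√62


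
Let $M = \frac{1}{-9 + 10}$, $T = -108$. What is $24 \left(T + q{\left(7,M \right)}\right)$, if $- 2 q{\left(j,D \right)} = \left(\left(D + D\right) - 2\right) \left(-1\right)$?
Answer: $-2592$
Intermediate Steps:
$M = 1$ ($M = 1^{-1} = 1$)
$q{\left(j,D \right)} = -1 + D$ ($q{\left(j,D \right)} = - \frac{\left(\left(D + D\right) - 2\right) \left(-1\right)}{2} = - \frac{\left(2 D - 2\right) \left(-1\right)}{2} = - \frac{\left(-2 + 2 D\right) \left(-1\right)}{2} = - \frac{2 - 2 D}{2} = -1 + D$)
$24 \left(T + q{\left(7,M \right)}\right) = 24 \left(-108 + \left(-1 + 1\right)\right) = 24 \left(-108 + 0\right) = 24 \left(-108\right) = -2592$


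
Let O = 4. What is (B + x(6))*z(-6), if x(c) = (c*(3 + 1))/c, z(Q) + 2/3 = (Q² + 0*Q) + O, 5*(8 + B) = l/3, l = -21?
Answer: -1062/5 ≈ -212.40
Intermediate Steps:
B = -47/5 (B = -8 + (-21/3)/5 = -8 + (-21*⅓)/5 = -8 + (⅕)*(-7) = -8 - 7/5 = -47/5 ≈ -9.4000)
z(Q) = 10/3 + Q² (z(Q) = -⅔ + ((Q² + 0*Q) + 4) = -⅔ + ((Q² + 0) + 4) = -⅔ + (Q² + 4) = -⅔ + (4 + Q²) = 10/3 + Q²)
x(c) = 4 (x(c) = (c*4)/c = (4*c)/c = 4)
(B + x(6))*z(-6) = (-47/5 + 4)*(10/3 + (-6)²) = -27*(10/3 + 36)/5 = -27/5*118/3 = -1062/5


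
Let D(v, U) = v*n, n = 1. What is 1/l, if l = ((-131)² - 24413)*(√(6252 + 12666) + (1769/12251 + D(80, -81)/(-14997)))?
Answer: 4694185608018411/4631102947486641826863236 - 101268206237079027*√2102/4631102947486641826863236 ≈ -1.0015e-6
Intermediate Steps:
D(v, U) = v (D(v, U) = v*1 = v)
l = -185285793476/183728247 - 21756*√2102 (l = ((-131)² - 24413)*(√(6252 + 12666) + (1769/12251 + 80/(-14997))) = (17161 - 24413)*(√18918 + (1769*(1/12251) + 80*(-1/14997))) = -7252*(3*√2102 + (1769/12251 - 80/14997)) = -7252*(3*√2102 + 25549613/183728247) = -7252*(25549613/183728247 + 3*√2102) = -185285793476/183728247 - 21756*√2102 ≈ -9.9847e+5)
1/l = 1/(-185285793476/183728247 - 21756*√2102)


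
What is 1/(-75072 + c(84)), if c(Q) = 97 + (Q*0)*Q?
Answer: -1/74975 ≈ -1.3338e-5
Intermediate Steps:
c(Q) = 97 (c(Q) = 97 + 0*Q = 97 + 0 = 97)
1/(-75072 + c(84)) = 1/(-75072 + 97) = 1/(-74975) = -1/74975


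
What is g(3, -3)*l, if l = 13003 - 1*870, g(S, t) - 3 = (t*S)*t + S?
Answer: 400389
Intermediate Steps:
g(S, t) = 3 + S + S*t² (g(S, t) = 3 + ((t*S)*t + S) = 3 + ((S*t)*t + S) = 3 + (S*t² + S) = 3 + (S + S*t²) = 3 + S + S*t²)
l = 12133 (l = 13003 - 870 = 12133)
g(3, -3)*l = (3 + 3 + 3*(-3)²)*12133 = (3 + 3 + 3*9)*12133 = (3 + 3 + 27)*12133 = 33*12133 = 400389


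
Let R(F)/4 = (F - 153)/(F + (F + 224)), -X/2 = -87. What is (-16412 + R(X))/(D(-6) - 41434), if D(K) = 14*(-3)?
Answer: 2346895/5931068 ≈ 0.39570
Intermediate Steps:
X = 174 (X = -2*(-87) = 174)
R(F) = 4*(-153 + F)/(224 + 2*F) (R(F) = 4*((F - 153)/(F + (F + 224))) = 4*((-153 + F)/(F + (224 + F))) = 4*((-153 + F)/(224 + 2*F)) = 4*(-153 + F)/(224 + 2*F))
D(K) = -42
(-16412 + R(X))/(D(-6) - 41434) = (-16412 + 2*(-153 + 174)/(112 + 174))/(-42 - 41434) = (-16412 + 2*21/286)/(-41476) = (-16412 + 2*(1/286)*21)*(-1/41476) = (-16412 + 21/143)*(-1/41476) = -2346895/143*(-1/41476) = 2346895/5931068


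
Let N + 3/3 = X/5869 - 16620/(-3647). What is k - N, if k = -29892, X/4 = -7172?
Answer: -639787145157/21404243 ≈ -29891.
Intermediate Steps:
X = -28688 (X = 4*(-7172) = -28688)
N = -28486599/21404243 (N = -1 + (-28688/5869 - 16620/(-3647)) = -1 + (-28688*1/5869 - 16620*(-1/3647)) = -1 + (-28688/5869 + 16620/3647) = -1 - 7082356/21404243 = -28486599/21404243 ≈ -1.3309)
k - N = -29892 - 1*(-28486599/21404243) = -29892 + 28486599/21404243 = -639787145157/21404243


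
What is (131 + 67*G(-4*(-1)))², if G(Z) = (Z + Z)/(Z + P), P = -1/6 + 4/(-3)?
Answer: 2982529/25 ≈ 1.1930e+5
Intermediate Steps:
P = -3/2 (P = -1*⅙ + 4*(-⅓) = -⅙ - 4/3 = -3/2 ≈ -1.5000)
G(Z) = 2*Z/(-3/2 + Z) (G(Z) = (Z + Z)/(Z - 3/2) = (2*Z)/(-3/2 + Z) = 2*Z/(-3/2 + Z))
(131 + 67*G(-4*(-1)))² = (131 + 67*(4*(-4*(-1))/(-3 + 2*(-4*(-1)))))² = (131 + 67*(4*4/(-3 + 2*4)))² = (131 + 67*(4*4/(-3 + 8)))² = (131 + 67*(4*4/5))² = (131 + 67*(4*4*(⅕)))² = (131 + 67*(16/5))² = (131 + 1072/5)² = (1727/5)² = 2982529/25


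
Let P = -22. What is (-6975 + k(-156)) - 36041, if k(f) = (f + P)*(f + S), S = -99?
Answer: 2374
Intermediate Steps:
k(f) = (-99 + f)*(-22 + f) (k(f) = (f - 22)*(f - 99) = (-22 + f)*(-99 + f) = (-99 + f)*(-22 + f))
(-6975 + k(-156)) - 36041 = (-6975 + (2178 + (-156)² - 121*(-156))) - 36041 = (-6975 + (2178 + 24336 + 18876)) - 36041 = (-6975 + 45390) - 36041 = 38415 - 36041 = 2374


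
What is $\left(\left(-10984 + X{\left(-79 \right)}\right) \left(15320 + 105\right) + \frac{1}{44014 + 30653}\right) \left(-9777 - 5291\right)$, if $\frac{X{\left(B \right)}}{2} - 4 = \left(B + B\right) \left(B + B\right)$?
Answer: $- \frac{675988407334332668}{74667} \approx -9.0534 \cdot 10^{12}$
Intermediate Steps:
$X{\left(B \right)} = 8 + 8 B^{2}$ ($X{\left(B \right)} = 8 + 2 \left(B + B\right) \left(B + B\right) = 8 + 2 \cdot 2 B 2 B = 8 + 2 \cdot 4 B^{2} = 8 + 8 B^{2}$)
$\left(\left(-10984 + X{\left(-79 \right)}\right) \left(15320 + 105\right) + \frac{1}{44014 + 30653}\right) \left(-9777 - 5291\right) = \left(\left(-10984 + \left(8 + 8 \left(-79\right)^{2}\right)\right) \left(15320 + 105\right) + \frac{1}{44014 + 30653}\right) \left(-9777 - 5291\right) = \left(\left(-10984 + \left(8 + 8 \cdot 6241\right)\right) 15425 + \frac{1}{74667}\right) \left(-15068\right) = \left(\left(-10984 + \left(8 + 49928\right)\right) 15425 + \frac{1}{74667}\right) \left(-15068\right) = \left(\left(-10984 + 49936\right) 15425 + \frac{1}{74667}\right) \left(-15068\right) = \left(38952 \cdot 15425 + \frac{1}{74667}\right) \left(-15068\right) = \left(600834600 + \frac{1}{74667}\right) \left(-15068\right) = \frac{44862517078201}{74667} \left(-15068\right) = - \frac{675988407334332668}{74667}$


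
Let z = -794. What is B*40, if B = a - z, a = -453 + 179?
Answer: 20800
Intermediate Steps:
a = -274
B = 520 (B = -274 - 1*(-794) = -274 + 794 = 520)
B*40 = 520*40 = 20800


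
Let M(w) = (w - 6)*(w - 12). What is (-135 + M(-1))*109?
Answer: -4796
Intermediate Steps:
M(w) = (-12 + w)*(-6 + w) (M(w) = (-6 + w)*(-12 + w) = (-12 + w)*(-6 + w))
(-135 + M(-1))*109 = (-135 + (72 + (-1)**2 - 18*(-1)))*109 = (-135 + (72 + 1 + 18))*109 = (-135 + 91)*109 = -44*109 = -4796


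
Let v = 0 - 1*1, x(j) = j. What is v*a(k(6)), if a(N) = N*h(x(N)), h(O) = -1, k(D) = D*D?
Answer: 36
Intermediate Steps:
k(D) = D²
a(N) = -N (a(N) = N*(-1) = -N)
v = -1 (v = 0 - 1 = -1)
v*a(k(6)) = -(-1)*6² = -(-1)*36 = -1*(-36) = 36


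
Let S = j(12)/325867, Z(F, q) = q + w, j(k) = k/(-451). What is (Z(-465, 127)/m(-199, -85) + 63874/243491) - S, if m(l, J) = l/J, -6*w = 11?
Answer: 2295537696087075245/42727173519744318 ≈ 53.725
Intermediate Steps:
w = -11/6 (w = -⅙*11 = -11/6 ≈ -1.8333)
j(k) = -k/451 (j(k) = k*(-1/451) = -k/451)
Z(F, q) = -11/6 + q (Z(F, q) = q - 11/6 = -11/6 + q)
S = -12/146966017 (S = -1/451*12/325867 = -12/451*1/325867 = -12/146966017 ≈ -8.1651e-8)
(Z(-465, 127)/m(-199, -85) + 63874/243491) - S = ((-11/6 + 127)/((-199/(-85))) + 63874/243491) - 1*(-12/146966017) = (751/(6*((-199*(-1/85)))) + 63874*(1/243491)) + 12/146966017 = (751/(6*(199/85)) + 63874/243491) + 12/146966017 = ((751/6)*(85/199) + 63874/243491) + 12/146966017 = (63835/1194 + 63874/243491) + 12/146966017 = 15619513541/290728254 + 12/146966017 = 2295537696087075245/42727173519744318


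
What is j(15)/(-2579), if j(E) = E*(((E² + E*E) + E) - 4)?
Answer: -6915/2579 ≈ -2.6813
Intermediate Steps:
j(E) = E*(-4 + E + 2*E²) (j(E) = E*(((E² + E²) + E) - 4) = E*((2*E² + E) - 4) = E*((E + 2*E²) - 4) = E*(-4 + E + 2*E²))
j(15)/(-2579) = (15*(-4 + 15 + 2*15²))/(-2579) = (15*(-4 + 15 + 2*225))*(-1/2579) = (15*(-4 + 15 + 450))*(-1/2579) = (15*461)*(-1/2579) = 6915*(-1/2579) = -6915/2579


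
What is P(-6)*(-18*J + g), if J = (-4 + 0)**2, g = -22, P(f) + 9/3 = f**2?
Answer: -10230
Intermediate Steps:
P(f) = -3 + f**2
J = 16 (J = (-4)**2 = 16)
P(-6)*(-18*J + g) = (-3 + (-6)**2)*(-18*16 - 22) = (-3 + 36)*(-288 - 22) = 33*(-310) = -10230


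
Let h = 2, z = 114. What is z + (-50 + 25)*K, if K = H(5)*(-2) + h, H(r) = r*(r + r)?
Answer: 2564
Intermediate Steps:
H(r) = 2*r² (H(r) = r*(2*r) = 2*r²)
K = -98 (K = (2*5²)*(-2) + 2 = (2*25)*(-2) + 2 = 50*(-2) + 2 = -100 + 2 = -98)
z + (-50 + 25)*K = 114 + (-50 + 25)*(-98) = 114 - 25*(-98) = 114 + 2450 = 2564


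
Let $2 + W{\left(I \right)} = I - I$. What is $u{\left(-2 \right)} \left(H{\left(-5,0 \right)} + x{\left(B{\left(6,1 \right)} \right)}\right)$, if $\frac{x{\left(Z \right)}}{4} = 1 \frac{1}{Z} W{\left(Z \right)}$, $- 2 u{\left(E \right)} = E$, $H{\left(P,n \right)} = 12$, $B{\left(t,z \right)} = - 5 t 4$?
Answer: $\frac{181}{15} \approx 12.067$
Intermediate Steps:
$B{\left(t,z \right)} = - 20 t$
$u{\left(E \right)} = - \frac{E}{2}$
$W{\left(I \right)} = -2$ ($W{\left(I \right)} = -2 + \left(I - I\right) = -2 + 0 = -2$)
$x{\left(Z \right)} = - \frac{8}{Z}$ ($x{\left(Z \right)} = 4 \cdot 1 \frac{1}{Z} \left(-2\right) = 4 \frac{1}{Z} \left(-2\right) = 4 \left(- \frac{2}{Z}\right) = - \frac{8}{Z}$)
$u{\left(-2 \right)} \left(H{\left(-5,0 \right)} + x{\left(B{\left(6,1 \right)} \right)}\right) = \left(- \frac{1}{2}\right) \left(-2\right) \left(12 - \frac{8}{\left(-20\right) 6}\right) = 1 \left(12 - \frac{8}{-120}\right) = 1 \left(12 - - \frac{1}{15}\right) = 1 \left(12 + \frac{1}{15}\right) = 1 \cdot \frac{181}{15} = \frac{181}{15}$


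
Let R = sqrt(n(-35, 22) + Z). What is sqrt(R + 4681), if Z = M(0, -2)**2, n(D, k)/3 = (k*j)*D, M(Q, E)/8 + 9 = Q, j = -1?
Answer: sqrt(4681 + sqrt(7494)) ≈ 69.048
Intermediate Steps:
M(Q, E) = -72 + 8*Q
n(D, k) = -3*D*k (n(D, k) = 3*((k*(-1))*D) = 3*((-k)*D) = 3*(-D*k) = -3*D*k)
Z = 5184 (Z = (-72 + 8*0)**2 = (-72 + 0)**2 = (-72)**2 = 5184)
R = sqrt(7494) (R = sqrt(-3*(-35)*22 + 5184) = sqrt(2310 + 5184) = sqrt(7494) ≈ 86.568)
sqrt(R + 4681) = sqrt(sqrt(7494) + 4681) = sqrt(4681 + sqrt(7494))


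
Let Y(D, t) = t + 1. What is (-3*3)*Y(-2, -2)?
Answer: 9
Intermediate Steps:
Y(D, t) = 1 + t
(-3*3)*Y(-2, -2) = (-3*3)*(1 - 2) = -9*(-1) = 9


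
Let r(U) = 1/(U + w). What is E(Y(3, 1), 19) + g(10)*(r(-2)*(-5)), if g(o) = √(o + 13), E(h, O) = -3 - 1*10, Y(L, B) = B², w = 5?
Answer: -13 - 5*√23/3 ≈ -20.993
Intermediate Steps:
E(h, O) = -13 (E(h, O) = -3 - 10 = -13)
r(U) = 1/(5 + U) (r(U) = 1/(U + 5) = 1/(5 + U))
g(o) = √(13 + o)
E(Y(3, 1), 19) + g(10)*(r(-2)*(-5)) = -13 + √(13 + 10)*(-5/(5 - 2)) = -13 + √23*(-5/3) = -13 - 5*√23/3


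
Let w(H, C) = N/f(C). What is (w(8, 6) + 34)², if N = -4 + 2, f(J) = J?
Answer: 10201/9 ≈ 1133.4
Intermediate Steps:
N = -2
w(H, C) = -2/C
(w(8, 6) + 34)² = (-2/6 + 34)² = (-2*⅙ + 34)² = (-⅓ + 34)² = (101/3)² = 10201/9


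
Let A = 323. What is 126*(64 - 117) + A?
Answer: -6355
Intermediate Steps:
126*(64 - 117) + A = 126*(64 - 117) + 323 = 126*(-53) + 323 = -6678 + 323 = -6355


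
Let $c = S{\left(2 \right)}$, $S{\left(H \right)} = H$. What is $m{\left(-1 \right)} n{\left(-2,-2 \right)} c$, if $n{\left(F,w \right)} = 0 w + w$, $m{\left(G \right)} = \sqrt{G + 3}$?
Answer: $- 4 \sqrt{2} \approx -5.6569$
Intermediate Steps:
$m{\left(G \right)} = \sqrt{3 + G}$
$c = 2$
$n{\left(F,w \right)} = w$ ($n{\left(F,w \right)} = 0 + w = w$)
$m{\left(-1 \right)} n{\left(-2,-2 \right)} c = \sqrt{3 - 1} \left(-2\right) 2 = \sqrt{2} \left(-2\right) 2 = - 2 \sqrt{2} \cdot 2 = - 4 \sqrt{2}$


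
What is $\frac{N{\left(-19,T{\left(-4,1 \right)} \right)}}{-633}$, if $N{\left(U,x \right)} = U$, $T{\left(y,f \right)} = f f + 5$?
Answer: $\frac{19}{633} \approx 0.030016$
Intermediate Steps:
$T{\left(y,f \right)} = 5 + f^{2}$ ($T{\left(y,f \right)} = f^{2} + 5 = 5 + f^{2}$)
$\frac{N{\left(-19,T{\left(-4,1 \right)} \right)}}{-633} = - \frac{19}{-633} = \left(-19\right) \left(- \frac{1}{633}\right) = \frac{19}{633}$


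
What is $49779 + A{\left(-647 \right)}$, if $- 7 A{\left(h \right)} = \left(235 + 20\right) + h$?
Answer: $49835$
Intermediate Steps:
$A{\left(h \right)} = - \frac{255}{7} - \frac{h}{7}$ ($A{\left(h \right)} = - \frac{\left(235 + 20\right) + h}{7} = - \frac{255 + h}{7} = - \frac{255}{7} - \frac{h}{7}$)
$49779 + A{\left(-647 \right)} = 49779 - -56 = 49779 + \left(- \frac{255}{7} + \frac{647}{7}\right) = 49779 + 56 = 49835$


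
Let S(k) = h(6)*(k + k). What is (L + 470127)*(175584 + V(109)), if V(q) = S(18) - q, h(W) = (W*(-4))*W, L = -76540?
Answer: 67024323817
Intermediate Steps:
h(W) = -4*W² (h(W) = (-4*W)*W = -4*W²)
S(k) = -288*k (S(k) = (-4*6²)*(k + k) = (-4*36)*(2*k) = -288*k)
V(q) = -5184 - q (V(q) = -288*18 - q = -5184 - q)
(L + 470127)*(175584 + V(109)) = (-76540 + 470127)*(175584 + (-5184 - 1*109)) = 393587*(175584 + (-5184 - 109)) = 393587*(175584 - 5293) = 393587*170291 = 67024323817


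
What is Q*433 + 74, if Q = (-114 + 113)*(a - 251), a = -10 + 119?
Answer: 61560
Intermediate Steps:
a = 109
Q = 142 (Q = (-114 + 113)*(109 - 251) = -1*(-142) = 142)
Q*433 + 74 = 142*433 + 74 = 61486 + 74 = 61560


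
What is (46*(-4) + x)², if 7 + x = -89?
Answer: 78400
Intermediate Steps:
x = -96 (x = -7 - 89 = -96)
(46*(-4) + x)² = (46*(-4) - 96)² = (-184 - 96)² = (-280)² = 78400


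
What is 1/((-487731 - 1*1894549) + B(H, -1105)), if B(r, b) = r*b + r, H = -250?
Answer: -1/2106280 ≈ -4.7477e-7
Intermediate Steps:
B(r, b) = r + b*r (B(r, b) = b*r + r = r + b*r)
1/((-487731 - 1*1894549) + B(H, -1105)) = 1/((-487731 - 1*1894549) - 250*(1 - 1105)) = 1/((-487731 - 1894549) - 250*(-1104)) = 1/(-2382280 + 276000) = 1/(-2106280) = -1/2106280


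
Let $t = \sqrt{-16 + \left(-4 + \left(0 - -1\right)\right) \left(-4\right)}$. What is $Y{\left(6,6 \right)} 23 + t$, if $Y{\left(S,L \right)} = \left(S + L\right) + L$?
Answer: $414 + 2 i \approx 414.0 + 2.0 i$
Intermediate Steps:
$Y{\left(S,L \right)} = S + 2 L$ ($Y{\left(S,L \right)} = \left(L + S\right) + L = S + 2 L$)
$t = 2 i$ ($t = \sqrt{-16 + \left(-4 + \left(0 + 1\right)\right) \left(-4\right)} = \sqrt{-16 + \left(-4 + 1\right) \left(-4\right)} = \sqrt{-16 - -12} = \sqrt{-16 + 12} = \sqrt{-4} = 2 i \approx 2.0 i$)
$Y{\left(6,6 \right)} 23 + t = \left(6 + 2 \cdot 6\right) 23 + 2 i = \left(6 + 12\right) 23 + 2 i = 18 \cdot 23 + 2 i = 414 + 2 i$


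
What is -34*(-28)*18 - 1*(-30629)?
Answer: 47765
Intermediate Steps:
-34*(-28)*18 - 1*(-30629) = 952*18 + 30629 = 17136 + 30629 = 47765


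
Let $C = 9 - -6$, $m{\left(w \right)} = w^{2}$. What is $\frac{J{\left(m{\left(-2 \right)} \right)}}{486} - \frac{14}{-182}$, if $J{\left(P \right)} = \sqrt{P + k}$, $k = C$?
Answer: $\frac{1}{13} + \frac{\sqrt{19}}{486} \approx 0.085892$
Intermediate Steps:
$C = 15$ ($C = 9 + 6 = 15$)
$k = 15$
$J{\left(P \right)} = \sqrt{15 + P}$ ($J{\left(P \right)} = \sqrt{P + 15} = \sqrt{15 + P}$)
$\frac{J{\left(m{\left(-2 \right)} \right)}}{486} - \frac{14}{-182} = \frac{\sqrt{15 + \left(-2\right)^{2}}}{486} - \frac{14}{-182} = \sqrt{15 + 4} \cdot \frac{1}{486} - - \frac{1}{13} = \sqrt{19} \cdot \frac{1}{486} + \frac{1}{13} = \frac{\sqrt{19}}{486} + \frac{1}{13} = \frac{1}{13} + \frac{\sqrt{19}}{486}$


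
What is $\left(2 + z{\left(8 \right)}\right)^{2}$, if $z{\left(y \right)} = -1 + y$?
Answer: $81$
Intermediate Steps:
$\left(2 + z{\left(8 \right)}\right)^{2} = \left(2 + \left(-1 + 8\right)\right)^{2} = \left(2 + 7\right)^{2} = 9^{2} = 81$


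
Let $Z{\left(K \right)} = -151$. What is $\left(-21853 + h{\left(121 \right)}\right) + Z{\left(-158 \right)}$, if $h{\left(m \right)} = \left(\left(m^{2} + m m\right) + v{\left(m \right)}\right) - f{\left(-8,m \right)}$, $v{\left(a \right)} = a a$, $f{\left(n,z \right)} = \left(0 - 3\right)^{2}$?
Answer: $21910$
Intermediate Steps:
$f{\left(n,z \right)} = 9$ ($f{\left(n,z \right)} = \left(-3\right)^{2} = 9$)
$v{\left(a \right)} = a^{2}$
$h{\left(m \right)} = -9 + 3 m^{2}$ ($h{\left(m \right)} = \left(\left(m^{2} + m m\right) + m^{2}\right) - 9 = \left(\left(m^{2} + m^{2}\right) + m^{2}\right) - 9 = \left(2 m^{2} + m^{2}\right) - 9 = 3 m^{2} - 9 = -9 + 3 m^{2}$)
$\left(-21853 + h{\left(121 \right)}\right) + Z{\left(-158 \right)} = \left(-21853 - \left(9 - 3 \cdot 121^{2}\right)\right) - 151 = \left(-21853 + \left(-9 + 3 \cdot 14641\right)\right) - 151 = \left(-21853 + \left(-9 + 43923\right)\right) - 151 = \left(-21853 + 43914\right) - 151 = 22061 - 151 = 21910$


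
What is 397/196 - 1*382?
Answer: -74475/196 ≈ -379.97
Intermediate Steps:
397/196 - 1*382 = 397*(1/196) - 382 = 397/196 - 382 = -74475/196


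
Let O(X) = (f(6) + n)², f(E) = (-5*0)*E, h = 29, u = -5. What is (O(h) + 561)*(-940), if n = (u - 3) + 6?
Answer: -531100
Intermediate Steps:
f(E) = 0 (f(E) = 0*E = 0)
n = -2 (n = (-5 - 3) + 6 = -8 + 6 = -2)
O(X) = 4 (O(X) = (0 - 2)² = (-2)² = 4)
(O(h) + 561)*(-940) = (4 + 561)*(-940) = 565*(-940) = -531100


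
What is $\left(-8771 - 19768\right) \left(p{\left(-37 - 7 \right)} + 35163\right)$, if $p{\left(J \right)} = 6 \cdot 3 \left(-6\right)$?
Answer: $-1000434645$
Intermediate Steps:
$p{\left(J \right)} = -108$ ($p{\left(J \right)} = 18 \left(-6\right) = -108$)
$\left(-8771 - 19768\right) \left(p{\left(-37 - 7 \right)} + 35163\right) = \left(-8771 - 19768\right) \left(-108 + 35163\right) = \left(-28539\right) 35055 = -1000434645$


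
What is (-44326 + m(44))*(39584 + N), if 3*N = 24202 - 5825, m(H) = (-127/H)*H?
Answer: -6095795437/3 ≈ -2.0319e+9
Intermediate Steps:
m(H) = -127
N = 18377/3 (N = (24202 - 5825)/3 = (⅓)*18377 = 18377/3 ≈ 6125.7)
(-44326 + m(44))*(39584 + N) = (-44326 - 127)*(39584 + 18377/3) = -44453*137129/3 = -6095795437/3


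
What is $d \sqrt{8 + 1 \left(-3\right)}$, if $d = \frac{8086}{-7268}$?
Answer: $- \frac{4043 \sqrt{5}}{3634} \approx -2.4877$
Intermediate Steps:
$d = - \frac{4043}{3634}$ ($d = 8086 \left(- \frac{1}{7268}\right) = - \frac{4043}{3634} \approx -1.1125$)
$d \sqrt{8 + 1 \left(-3\right)} = - \frac{4043 \sqrt{8 + 1 \left(-3\right)}}{3634} = - \frac{4043 \sqrt{8 - 3}}{3634} = - \frac{4043 \sqrt{5}}{3634}$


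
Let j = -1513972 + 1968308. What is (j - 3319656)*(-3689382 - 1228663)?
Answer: 14091772699400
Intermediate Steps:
j = 454336
(j - 3319656)*(-3689382 - 1228663) = (454336 - 3319656)*(-3689382 - 1228663) = -2865320*(-4918045) = 14091772699400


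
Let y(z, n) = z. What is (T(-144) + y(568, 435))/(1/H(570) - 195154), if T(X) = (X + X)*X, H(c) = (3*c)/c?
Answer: -126120/585461 ≈ -0.21542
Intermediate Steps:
H(c) = 3
T(X) = 2*X² (T(X) = (2*X)*X = 2*X²)
(T(-144) + y(568, 435))/(1/H(570) - 195154) = (2*(-144)² + 568)/(1/3 - 195154) = (2*20736 + 568)/(⅓ - 195154) = (41472 + 568)/(-585461/3) = 42040*(-3/585461) = -126120/585461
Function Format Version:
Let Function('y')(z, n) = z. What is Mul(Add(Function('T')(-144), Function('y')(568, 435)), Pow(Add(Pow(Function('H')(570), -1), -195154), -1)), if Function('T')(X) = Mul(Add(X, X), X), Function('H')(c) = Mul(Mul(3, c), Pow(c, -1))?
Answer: Rational(-126120, 585461) ≈ -0.21542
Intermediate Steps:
Function('H')(c) = 3
Function('T')(X) = Mul(2, Pow(X, 2)) (Function('T')(X) = Mul(Mul(2, X), X) = Mul(2, Pow(X, 2)))
Mul(Add(Function('T')(-144), Function('y')(568, 435)), Pow(Add(Pow(Function('H')(570), -1), -195154), -1)) = Mul(Add(Mul(2, Pow(-144, 2)), 568), Pow(Add(Pow(3, -1), -195154), -1)) = Mul(Add(Mul(2, 20736), 568), Pow(Add(Rational(1, 3), -195154), -1)) = Mul(Add(41472, 568), Pow(Rational(-585461, 3), -1)) = Mul(42040, Rational(-3, 585461)) = Rational(-126120, 585461)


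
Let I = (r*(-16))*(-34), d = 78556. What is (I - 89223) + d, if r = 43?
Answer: 12725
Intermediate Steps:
I = 23392 (I = (43*(-16))*(-34) = -688*(-34) = 23392)
(I - 89223) + d = (23392 - 89223) + 78556 = -65831 + 78556 = 12725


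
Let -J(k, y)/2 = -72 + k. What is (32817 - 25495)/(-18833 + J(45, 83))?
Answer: -7322/18779 ≈ -0.38990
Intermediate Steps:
J(k, y) = 144 - 2*k (J(k, y) = -2*(-72 + k) = 144 - 2*k)
(32817 - 25495)/(-18833 + J(45, 83)) = (32817 - 25495)/(-18833 + (144 - 2*45)) = 7322/(-18833 + (144 - 90)) = 7322/(-18833 + 54) = 7322/(-18779) = 7322*(-1/18779) = -7322/18779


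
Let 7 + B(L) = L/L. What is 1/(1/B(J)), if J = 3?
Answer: -6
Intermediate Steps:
B(L) = -6 (B(L) = -7 + L/L = -7 + 1 = -6)
1/(1/B(J)) = 1/(1/(-6)) = 1/(1*(-⅙)) = 1/(-⅙) = -6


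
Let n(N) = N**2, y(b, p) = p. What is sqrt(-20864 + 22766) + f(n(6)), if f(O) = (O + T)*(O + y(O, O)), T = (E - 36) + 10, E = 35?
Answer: 3240 + sqrt(1902) ≈ 3283.6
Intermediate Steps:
T = 9 (T = (35 - 36) + 10 = -1 + 10 = 9)
f(O) = 2*O*(9 + O) (f(O) = (O + 9)*(O + O) = (9 + O)*(2*O) = 2*O*(9 + O))
sqrt(-20864 + 22766) + f(n(6)) = sqrt(-20864 + 22766) + 2*6**2*(9 + 6**2) = sqrt(1902) + 2*36*(9 + 36) = sqrt(1902) + 2*36*45 = sqrt(1902) + 3240 = 3240 + sqrt(1902)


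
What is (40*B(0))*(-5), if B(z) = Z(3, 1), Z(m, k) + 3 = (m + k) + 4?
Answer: -1000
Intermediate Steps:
Z(m, k) = 1 + k + m (Z(m, k) = -3 + ((m + k) + 4) = -3 + ((k + m) + 4) = -3 + (4 + k + m) = 1 + k + m)
B(z) = 5 (B(z) = 1 + 1 + 3 = 5)
(40*B(0))*(-5) = (40*5)*(-5) = 200*(-5) = -1000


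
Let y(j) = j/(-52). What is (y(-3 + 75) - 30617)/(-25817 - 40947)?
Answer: 398039/867932 ≈ 0.45861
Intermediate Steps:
y(j) = -j/52 (y(j) = j*(-1/52) = -j/52)
(y(-3 + 75) - 30617)/(-25817 - 40947) = (-(-3 + 75)/52 - 30617)/(-25817 - 40947) = (-1/52*72 - 30617)/(-66764) = (-18/13 - 30617)*(-1/66764) = -398039/13*(-1/66764) = 398039/867932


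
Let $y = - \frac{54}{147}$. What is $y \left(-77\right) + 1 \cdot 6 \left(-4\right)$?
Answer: $\frac{30}{7} \approx 4.2857$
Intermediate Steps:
$y = - \frac{18}{49}$ ($y = \left(-54\right) \frac{1}{147} = - \frac{18}{49} \approx -0.36735$)
$y \left(-77\right) + 1 \cdot 6 \left(-4\right) = \left(- \frac{18}{49}\right) \left(-77\right) + 1 \cdot 6 \left(-4\right) = \frac{198}{7} + 6 \left(-4\right) = \frac{198}{7} - 24 = \frac{30}{7}$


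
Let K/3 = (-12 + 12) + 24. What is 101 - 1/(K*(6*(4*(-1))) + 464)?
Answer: 127665/1264 ≈ 101.00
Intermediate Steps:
K = 72 (K = 3*((-12 + 12) + 24) = 3*(0 + 24) = 3*24 = 72)
101 - 1/(K*(6*(4*(-1))) + 464) = 101 - 1/(72*(6*(4*(-1))) + 464) = 101 - 1/(72*(6*(-4)) + 464) = 101 - 1/(72*(-24) + 464) = 101 - 1/(-1728 + 464) = 101 - 1/(-1264) = 101 - 1*(-1/1264) = 101 + 1/1264 = 127665/1264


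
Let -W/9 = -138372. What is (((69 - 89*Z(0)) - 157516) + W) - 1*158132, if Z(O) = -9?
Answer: 930570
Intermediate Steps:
W = 1245348 (W = -9*(-138372) = 1245348)
(((69 - 89*Z(0)) - 157516) + W) - 1*158132 = (((69 - 89*(-9)) - 157516) + 1245348) - 1*158132 = (((69 + 801) - 157516) + 1245348) - 158132 = ((870 - 157516) + 1245348) - 158132 = (-156646 + 1245348) - 158132 = 1088702 - 158132 = 930570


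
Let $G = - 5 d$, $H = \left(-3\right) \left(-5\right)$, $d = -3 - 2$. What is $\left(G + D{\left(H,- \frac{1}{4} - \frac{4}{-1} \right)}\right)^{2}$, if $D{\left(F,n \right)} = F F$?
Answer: $62500$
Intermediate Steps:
$d = -5$
$H = 15$
$D{\left(F,n \right)} = F^{2}$
$G = 25$ ($G = \left(-5\right) \left(-5\right) = 25$)
$\left(G + D{\left(H,- \frac{1}{4} - \frac{4}{-1} \right)}\right)^{2} = \left(25 + 15^{2}\right)^{2} = \left(25 + 225\right)^{2} = 250^{2} = 62500$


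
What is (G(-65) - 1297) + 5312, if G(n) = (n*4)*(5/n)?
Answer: 4035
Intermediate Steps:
G(n) = 20 (G(n) = (4*n)*(5/n) = 20)
(G(-65) - 1297) + 5312 = (20 - 1297) + 5312 = -1277 + 5312 = 4035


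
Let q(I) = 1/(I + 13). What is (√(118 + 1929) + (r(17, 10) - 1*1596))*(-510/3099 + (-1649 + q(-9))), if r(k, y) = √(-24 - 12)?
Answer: 2718512685/1033 - 20439945*I/2066 - 6813315*√2047/4132 ≈ 2.5571e+6 - 9893.5*I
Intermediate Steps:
q(I) = 1/(13 + I)
r(k, y) = 6*I (r(k, y) = √(-36) = 6*I)
(√(118 + 1929) + (r(17, 10) - 1*1596))*(-510/3099 + (-1649 + q(-9))) = (√(118 + 1929) + (6*I - 1*1596))*(-510/3099 + (-1649 + 1/(13 - 9))) = (√2047 + (6*I - 1596))*(-510*1/3099 + (-1649 + 1/4)) = (√2047 + (-1596 + 6*I))*(-170/1033 + (-1649 + ¼)) = (-1596 + √2047 + 6*I)*(-170/1033 - 6595/4) = (-1596 + √2047 + 6*I)*(-6813315/4132) = 2718512685/1033 - 20439945*I/2066 - 6813315*√2047/4132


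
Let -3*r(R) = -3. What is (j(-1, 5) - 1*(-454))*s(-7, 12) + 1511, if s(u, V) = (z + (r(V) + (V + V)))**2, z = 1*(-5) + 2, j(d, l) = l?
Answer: 223667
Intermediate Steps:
r(R) = 1 (r(R) = -1/3*(-3) = 1)
z = -3 (z = -5 + 2 = -3)
s(u, V) = (-2 + 2*V)**2 (s(u, V) = (-3 + (1 + (V + V)))**2 = (-3 + (1 + 2*V))**2 = (-2 + 2*V)**2)
(j(-1, 5) - 1*(-454))*s(-7, 12) + 1511 = (5 - 1*(-454))*(4*(-1 + 12)**2) + 1511 = (5 + 454)*(4*11**2) + 1511 = 459*(4*121) + 1511 = 459*484 + 1511 = 222156 + 1511 = 223667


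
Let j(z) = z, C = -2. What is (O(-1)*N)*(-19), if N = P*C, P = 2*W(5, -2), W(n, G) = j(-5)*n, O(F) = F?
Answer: 1900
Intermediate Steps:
W(n, G) = -5*n
P = -50 (P = 2*(-5*5) = 2*(-25) = -50)
N = 100 (N = -50*(-2) = 100)
(O(-1)*N)*(-19) = -1*100*(-19) = -100*(-19) = 1900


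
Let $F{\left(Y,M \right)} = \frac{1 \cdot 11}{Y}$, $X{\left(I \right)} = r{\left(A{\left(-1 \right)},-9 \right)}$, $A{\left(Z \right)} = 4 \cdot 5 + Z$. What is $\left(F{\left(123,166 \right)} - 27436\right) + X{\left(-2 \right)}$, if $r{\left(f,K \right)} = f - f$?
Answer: $- \frac{3374617}{123} \approx -27436.0$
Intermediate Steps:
$A{\left(Z \right)} = 20 + Z$
$r{\left(f,K \right)} = 0$
$X{\left(I \right)} = 0$
$F{\left(Y,M \right)} = \frac{11}{Y}$
$\left(F{\left(123,166 \right)} - 27436\right) + X{\left(-2 \right)} = \left(\frac{11}{123} - 27436\right) + 0 = - \frac{3374617}{123} + 0 = - \frac{3374617}{123}$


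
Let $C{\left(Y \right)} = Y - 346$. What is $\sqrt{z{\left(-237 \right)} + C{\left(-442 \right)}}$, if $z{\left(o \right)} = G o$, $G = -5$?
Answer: $\sqrt{397} \approx 19.925$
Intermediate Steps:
$C{\left(Y \right)} = -346 + Y$
$z{\left(o \right)} = - 5 o$
$\sqrt{z{\left(-237 \right)} + C{\left(-442 \right)}} = \sqrt{\left(-5\right) \left(-237\right) - 788} = \sqrt{1185 - 788} = \sqrt{397}$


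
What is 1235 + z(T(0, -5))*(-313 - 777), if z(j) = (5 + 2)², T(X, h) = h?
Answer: -52175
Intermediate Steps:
z(j) = 49 (z(j) = 7² = 49)
1235 + z(T(0, -5))*(-313 - 777) = 1235 + 49*(-313 - 777) = 1235 + 49*(-1090) = 1235 - 53410 = -52175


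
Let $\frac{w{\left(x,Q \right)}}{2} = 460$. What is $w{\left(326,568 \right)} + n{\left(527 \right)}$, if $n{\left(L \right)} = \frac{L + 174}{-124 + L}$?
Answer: $\frac{371461}{403} \approx 921.74$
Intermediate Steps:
$n{\left(L \right)} = \frac{174 + L}{-124 + L}$
$w{\left(x,Q \right)} = 920$ ($w{\left(x,Q \right)} = 2 \cdot 460 = 920$)
$w{\left(326,568 \right)} + n{\left(527 \right)} = 920 + \frac{174 + 527}{-124 + 527} = 920 + \frac{1}{403} \cdot 701 = 920 + \frac{701}{403} = \frac{371461}{403}$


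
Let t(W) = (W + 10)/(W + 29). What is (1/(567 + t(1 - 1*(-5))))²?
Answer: 1225/394459321 ≈ 3.1055e-6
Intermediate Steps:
t(W) = (10 + W)/(29 + W)
(1/(567 + t(1 - 1*(-5))))² = (1/(567 + (10 + (1 - 1*(-5)))/(29 + (1 - 1*(-5)))))² = (1/(567 + (10 + (1 + 5))/(29 + (1 + 5))))² = (1/(567 + (10 + 6)/(29 + 6)))² = (1/(567 + 16/35))² = (1/(19861/35))² = (35/19861)² = 1225/394459321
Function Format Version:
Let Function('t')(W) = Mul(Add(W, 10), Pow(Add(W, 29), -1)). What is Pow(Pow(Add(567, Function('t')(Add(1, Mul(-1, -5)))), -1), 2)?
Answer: Rational(1225, 394459321) ≈ 3.1055e-6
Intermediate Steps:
Function('t')(W) = Mul(Pow(Add(29, W), -1), Add(10, W)) (Function('t')(W) = Mul(Add(10, W), Pow(Add(29, W), -1)) = Mul(Pow(Add(29, W), -1), Add(10, W)))
Pow(Pow(Add(567, Function('t')(Add(1, Mul(-1, -5)))), -1), 2) = Pow(Pow(Add(567, Mul(Pow(Add(29, Add(1, Mul(-1, -5))), -1), Add(10, Add(1, Mul(-1, -5))))), -1), 2) = Pow(Pow(Add(567, Mul(Pow(Add(29, Add(1, 5)), -1), Add(10, Add(1, 5)))), -1), 2) = Pow(Pow(Add(567, Mul(Pow(Add(29, 6), -1), Add(10, 6))), -1), 2) = Pow(Pow(Add(567, Mul(Pow(35, -1), 16)), -1), 2) = Pow(Pow(Add(567, Mul(Rational(1, 35), 16)), -1), 2) = Pow(Pow(Add(567, Rational(16, 35)), -1), 2) = Pow(Pow(Rational(19861, 35), -1), 2) = Pow(Rational(35, 19861), 2) = Rational(1225, 394459321)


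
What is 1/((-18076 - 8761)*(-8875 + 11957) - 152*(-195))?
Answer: -1/82681994 ≈ -1.2095e-8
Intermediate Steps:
1/((-18076 - 8761)*(-8875 + 11957) - 152*(-195)) = 1/(-26837*3082 + 29640) = 1/(-82711634 + 29640) = 1/(-82681994) = -1/82681994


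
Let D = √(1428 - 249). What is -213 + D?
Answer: -213 + 3*√131 ≈ -178.66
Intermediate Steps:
D = 3*√131 (D = √1179 = 3*√131 ≈ 34.337)
-213 + D = -213 + 3*√131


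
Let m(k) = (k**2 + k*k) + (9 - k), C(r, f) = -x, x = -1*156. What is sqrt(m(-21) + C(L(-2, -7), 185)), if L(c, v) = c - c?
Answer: 2*sqrt(267) ≈ 32.680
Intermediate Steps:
x = -156
L(c, v) = 0
C(r, f) = 156 (C(r, f) = -1*(-156) = 156)
m(k) = 9 - k + 2*k**2 (m(k) = (k**2 + k**2) + (9 - k) = 2*k**2 + (9 - k) = 9 - k + 2*k**2)
sqrt(m(-21) + C(L(-2, -7), 185)) = sqrt((9 - 1*(-21) + 2*(-21)**2) + 156) = sqrt((9 + 21 + 2*441) + 156) = sqrt((9 + 21 + 882) + 156) = sqrt(912 + 156) = sqrt(1068) = 2*sqrt(267)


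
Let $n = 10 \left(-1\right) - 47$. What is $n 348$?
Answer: $-19836$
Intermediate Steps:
$n = -57$ ($n = -10 - 47 = -57$)
$n 348 = \left(-57\right) 348 = -19836$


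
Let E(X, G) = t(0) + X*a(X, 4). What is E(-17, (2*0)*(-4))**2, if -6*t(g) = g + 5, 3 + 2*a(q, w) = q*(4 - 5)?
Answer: 516961/36 ≈ 14360.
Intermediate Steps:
a(q, w) = -3/2 - q/2 (a(q, w) = -3/2 + (q*(4 - 5))/2 = -3/2 + (q*(-1))/2 = -3/2 + (-q)/2 = -3/2 - q/2)
t(g) = -5/6 - g/6 (t(g) = -(g + 5)/6 = -(5 + g)/6 = -5/6 - g/6)
E(X, G) = -5/6 + X*(-3/2 - X/2) (E(X, G) = (-5/6 - 1/6*0) + X*(-3/2 - X/2) = (-5/6 + 0) + X*(-3/2 - X/2) = -5/6 + X*(-3/2 - X/2))
E(-17, (2*0)*(-4))**2 = (-5/6 - 1/2*(-17)*(3 - 17))**2 = (-5/6 - 1/2*(-17)*(-14))**2 = (-5/6 - 119)**2 = (-719/6)**2 = 516961/36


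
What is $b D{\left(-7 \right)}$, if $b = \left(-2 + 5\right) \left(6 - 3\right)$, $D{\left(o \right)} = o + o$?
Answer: $-126$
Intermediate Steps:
$D{\left(o \right)} = 2 o$
$b = 9$ ($b = 3 \cdot 3 = 9$)
$b D{\left(-7 \right)} = 9 \cdot 2 \left(-7\right) = 9 \left(-14\right) = -126$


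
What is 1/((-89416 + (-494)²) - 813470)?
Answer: -1/658850 ≈ -1.5178e-6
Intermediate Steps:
1/((-89416 + (-494)²) - 813470) = 1/((-89416 + 244036) - 813470) = 1/(154620 - 813470) = 1/(-658850) = -1/658850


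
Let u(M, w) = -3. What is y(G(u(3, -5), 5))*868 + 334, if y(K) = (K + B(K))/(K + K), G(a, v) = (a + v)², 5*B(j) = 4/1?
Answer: 4274/5 ≈ 854.80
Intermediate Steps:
B(j) = ⅘ (B(j) = (4/1)/5 = (4*1)/5 = (⅕)*4 = ⅘)
y(K) = (⅘ + K)/(2*K) (y(K) = (K + ⅘)/(K + K) = (⅘ + K)/((2*K)) = (⅘ + K)*(1/(2*K)) = (⅘ + K)/(2*K))
y(G(u(3, -5), 5))*868 + 334 = ((4 + 5*(-3 + 5)²)/(10*((-3 + 5)²)))*868 + 334 = ((4 + 5*2²)/(10*(2²)))*868 + 334 = ((⅒)*(4 + 5*4)/4)*868 + 334 = ((⅒)*(¼)*(4 + 20))*868 + 334 = ((⅒)*(¼)*24)*868 + 334 = (⅗)*868 + 334 = 2604/5 + 334 = 4274/5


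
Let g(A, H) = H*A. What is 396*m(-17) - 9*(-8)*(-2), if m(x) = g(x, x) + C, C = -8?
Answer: 111132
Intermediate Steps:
g(A, H) = A*H
m(x) = -8 + x² (m(x) = x*x - 8 = x² - 8 = -8 + x²)
396*m(-17) - 9*(-8)*(-2) = 396*(-8 + (-17)²) - 9*(-8)*(-2) = 396*(-8 + 289) + 72*(-2) = 396*281 - 144 = 111276 - 144 = 111132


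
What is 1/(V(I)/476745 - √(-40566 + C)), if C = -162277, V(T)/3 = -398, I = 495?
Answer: -63248170/5122592502409079 + 25253977225*I*√202843/5122592502409079 ≈ -1.2347e-8 + 0.0022203*I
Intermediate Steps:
V(T) = -1194 (V(T) = 3*(-398) = -1194)
1/(V(I)/476745 - √(-40566 + C)) = 1/(-1194/476745 - √(-40566 - 162277)) = 1/(-1194*1/476745 - √(-202843)) = 1/(-398/158915 - I*√202843)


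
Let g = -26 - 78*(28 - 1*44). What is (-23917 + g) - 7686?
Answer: -30381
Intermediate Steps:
g = 1222 (g = -26 - 78*(28 - 44) = -26 - 78*(-16) = -26 + 1248 = 1222)
(-23917 + g) - 7686 = (-23917 + 1222) - 7686 = -22695 - 7686 = -30381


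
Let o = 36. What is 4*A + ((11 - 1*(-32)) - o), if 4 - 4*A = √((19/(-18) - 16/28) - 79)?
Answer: 11 - I*√142226/42 ≈ 11.0 - 8.9792*I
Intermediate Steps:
A = 1 - I*√142226/168 (A = 1 - √((19/(-18) - 16/28) - 79)/4 = 1 - √((19*(-1/18) - 16*1/28) - 79)/4 = 1 - √((-19/18 - 4/7) - 79)/4 = 1 - √(-205/126 - 79)/4 = 1 - I*√142226/168 ≈ 1.0 - 2.2448*I)
4*A + ((11 - 1*(-32)) - o) = 4*(1 - I*√142226/168) + ((11 - 1*(-32)) - 1*36) = (4 - I*√142226/42) + ((11 + 32) - 36) = (4 - I*√142226/42) + (43 - 36) = (4 - I*√142226/42) + 7 = 11 - I*√142226/42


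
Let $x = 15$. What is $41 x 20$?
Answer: $12300$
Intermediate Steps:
$41 x 20 = 41 \cdot 15 \cdot 20 = 615 \cdot 20 = 12300$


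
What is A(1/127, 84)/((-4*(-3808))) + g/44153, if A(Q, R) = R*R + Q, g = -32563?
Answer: -23425873943/85412388992 ≈ -0.27427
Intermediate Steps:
A(Q, R) = Q + R**2 (A(Q, R) = R**2 + Q = Q + R**2)
A(1/127, 84)/((-4*(-3808))) + g/44153 = (1/127 + 84**2)/((-4*(-3808))) - 32563/44153 = (1/127 + 7056)/15232 - 32563*1/44153 = (896113/127)*(1/15232) - 32563/44153 = 896113/1934464 - 32563/44153 = -23425873943/85412388992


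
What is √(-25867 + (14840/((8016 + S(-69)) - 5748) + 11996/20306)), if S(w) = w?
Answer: 7*I*√263066758593248181/22326447 ≈ 160.81*I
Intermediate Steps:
√(-25867 + (14840/((8016 + S(-69)) - 5748) + 11996/20306)) = √(-25867 + (14840/((8016 - 69) - 5748) + 11996/20306)) = √(-25867 + (14840/(7947 - 5748) + 11996*(1/20306))) = √(-25867 + (14840/2199 + 5998/10153)) = √(-25867 + 163860122/22326447) = √(-577354344427/22326447) = 7*I*√263066758593248181/22326447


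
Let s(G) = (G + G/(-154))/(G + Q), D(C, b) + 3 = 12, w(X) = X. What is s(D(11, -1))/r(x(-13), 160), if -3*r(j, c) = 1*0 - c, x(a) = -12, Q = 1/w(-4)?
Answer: 4131/215600 ≈ 0.019160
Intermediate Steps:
D(C, b) = 9 (D(C, b) = -3 + 12 = 9)
Q = -¼ (Q = 1/(-4) = -¼ ≈ -0.25000)
s(G) = 153*G/(154*(-¼ + G)) (s(G) = (G + G/(-154))/(G - ¼) = (G + G*(-1/154))/(-¼ + G) = (G - G/154)/(-¼ + G) = (153*G/154)/(-¼ + G) = 153*G/(154*(-¼ + G)))
r(j, c) = c/3 (r(j, c) = -(1*0 - c)/3 = -(0 - c)/3 = -(-1)*c/3 = c/3)
s(D(11, -1))/r(x(-13), 160) = ((306/77)*9/(-1 + 4*9))/(((⅓)*160)) = ((306/77)*9/(-1 + 36))/(160/3) = ((306/77)*9/35)*(3/160) = ((306/77)*9*(1/35))*(3/160) = (2754/2695)*(3/160) = 4131/215600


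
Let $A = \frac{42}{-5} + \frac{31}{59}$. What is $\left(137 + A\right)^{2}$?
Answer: $\frac{1451000464}{87025} \approx 16673.0$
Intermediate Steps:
$A = - \frac{2323}{295}$ ($A = 42 \left(- \frac{1}{5}\right) + 31 \cdot \frac{1}{59} = - \frac{42}{5} + \frac{31}{59} = - \frac{2323}{295} \approx -7.8746$)
$\left(137 + A\right)^{2} = \left(137 - \frac{2323}{295}\right)^{2} = \left(\frac{38092}{295}\right)^{2} = \frac{1451000464}{87025}$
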